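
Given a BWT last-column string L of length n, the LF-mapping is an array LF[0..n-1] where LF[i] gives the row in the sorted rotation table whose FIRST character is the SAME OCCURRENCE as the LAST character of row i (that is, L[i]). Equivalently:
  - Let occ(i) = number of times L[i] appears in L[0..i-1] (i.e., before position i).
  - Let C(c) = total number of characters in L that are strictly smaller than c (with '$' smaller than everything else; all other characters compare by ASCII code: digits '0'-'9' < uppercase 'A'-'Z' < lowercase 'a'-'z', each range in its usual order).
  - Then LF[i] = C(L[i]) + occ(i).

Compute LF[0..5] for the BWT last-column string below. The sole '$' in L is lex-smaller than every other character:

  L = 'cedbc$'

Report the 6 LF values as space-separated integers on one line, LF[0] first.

Char counts: '$':1, 'b':1, 'c':2, 'd':1, 'e':1
C (first-col start): C('$')=0, C('b')=1, C('c')=2, C('d')=4, C('e')=5
L[0]='c': occ=0, LF[0]=C('c')+0=2+0=2
L[1]='e': occ=0, LF[1]=C('e')+0=5+0=5
L[2]='d': occ=0, LF[2]=C('d')+0=4+0=4
L[3]='b': occ=0, LF[3]=C('b')+0=1+0=1
L[4]='c': occ=1, LF[4]=C('c')+1=2+1=3
L[5]='$': occ=0, LF[5]=C('$')+0=0+0=0

Answer: 2 5 4 1 3 0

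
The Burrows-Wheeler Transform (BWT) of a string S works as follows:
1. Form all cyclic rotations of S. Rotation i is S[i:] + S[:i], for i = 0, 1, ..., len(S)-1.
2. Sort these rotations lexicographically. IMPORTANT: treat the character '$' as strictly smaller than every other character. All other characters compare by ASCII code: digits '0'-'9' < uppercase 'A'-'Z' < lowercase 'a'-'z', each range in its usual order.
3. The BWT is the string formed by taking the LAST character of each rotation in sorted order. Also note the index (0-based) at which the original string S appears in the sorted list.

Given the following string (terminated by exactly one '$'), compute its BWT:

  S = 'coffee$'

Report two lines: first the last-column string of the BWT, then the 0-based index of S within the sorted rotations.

Answer: e$effoc
1

Derivation:
All 7 rotations (rotation i = S[i:]+S[:i]):
  rot[0] = coffee$
  rot[1] = offee$c
  rot[2] = ffee$co
  rot[3] = fee$cof
  rot[4] = ee$coff
  rot[5] = e$coffe
  rot[6] = $coffee
Sorted (with $ < everything):
  sorted[0] = $coffee  (last char: 'e')
  sorted[1] = coffee$  (last char: '$')
  sorted[2] = e$coffe  (last char: 'e')
  sorted[3] = ee$coff  (last char: 'f')
  sorted[4] = fee$cof  (last char: 'f')
  sorted[5] = ffee$co  (last char: 'o')
  sorted[6] = offee$c  (last char: 'c')
Last column: e$effoc
Original string S is at sorted index 1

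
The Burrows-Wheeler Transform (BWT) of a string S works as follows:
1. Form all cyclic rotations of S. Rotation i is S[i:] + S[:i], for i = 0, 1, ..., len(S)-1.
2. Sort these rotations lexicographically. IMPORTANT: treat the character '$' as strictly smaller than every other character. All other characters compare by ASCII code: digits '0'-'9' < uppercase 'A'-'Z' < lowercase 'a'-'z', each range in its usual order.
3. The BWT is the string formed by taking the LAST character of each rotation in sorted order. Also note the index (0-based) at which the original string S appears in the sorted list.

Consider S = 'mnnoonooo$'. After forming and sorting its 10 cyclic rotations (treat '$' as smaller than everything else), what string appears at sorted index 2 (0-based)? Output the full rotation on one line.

Answer: nnoonooo$m

Derivation:
All 10 rotations (rotation i = S[i:]+S[:i]):
  rot[0] = mnnoonooo$
  rot[1] = nnoonooo$m
  rot[2] = noonooo$mn
  rot[3] = oonooo$mnn
  rot[4] = onooo$mnno
  rot[5] = nooo$mnnoo
  rot[6] = ooo$mnnoon
  rot[7] = oo$mnnoono
  rot[8] = o$mnnoonoo
  rot[9] = $mnnoonooo
Sorted (with $ < everything):
  sorted[0] = $mnnoonooo
  sorted[1] = mnnoonooo$
  sorted[2] = nnoonooo$m
  sorted[3] = noonooo$mn
  sorted[4] = nooo$mnnoo
  sorted[5] = o$mnnoonoo
  sorted[6] = onooo$mnno
  sorted[7] = oo$mnnoono
  sorted[8] = oonooo$mnn
  sorted[9] = ooo$mnnoon
sorted[2] = nnoonooo$m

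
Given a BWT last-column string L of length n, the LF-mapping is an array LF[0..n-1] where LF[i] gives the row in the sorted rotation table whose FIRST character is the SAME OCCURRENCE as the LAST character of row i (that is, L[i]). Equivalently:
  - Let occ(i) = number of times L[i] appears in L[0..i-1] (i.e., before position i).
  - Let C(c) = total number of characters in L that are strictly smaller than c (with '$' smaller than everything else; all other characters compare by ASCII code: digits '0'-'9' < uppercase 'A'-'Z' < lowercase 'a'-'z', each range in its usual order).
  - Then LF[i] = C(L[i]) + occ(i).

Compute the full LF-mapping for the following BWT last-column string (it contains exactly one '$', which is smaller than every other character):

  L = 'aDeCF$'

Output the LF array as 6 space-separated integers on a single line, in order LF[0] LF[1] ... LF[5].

Char counts: '$':1, 'C':1, 'D':1, 'F':1, 'a':1, 'e':1
C (first-col start): C('$')=0, C('C')=1, C('D')=2, C('F')=3, C('a')=4, C('e')=5
L[0]='a': occ=0, LF[0]=C('a')+0=4+0=4
L[1]='D': occ=0, LF[1]=C('D')+0=2+0=2
L[2]='e': occ=0, LF[2]=C('e')+0=5+0=5
L[3]='C': occ=0, LF[3]=C('C')+0=1+0=1
L[4]='F': occ=0, LF[4]=C('F')+0=3+0=3
L[5]='$': occ=0, LF[5]=C('$')+0=0+0=0

Answer: 4 2 5 1 3 0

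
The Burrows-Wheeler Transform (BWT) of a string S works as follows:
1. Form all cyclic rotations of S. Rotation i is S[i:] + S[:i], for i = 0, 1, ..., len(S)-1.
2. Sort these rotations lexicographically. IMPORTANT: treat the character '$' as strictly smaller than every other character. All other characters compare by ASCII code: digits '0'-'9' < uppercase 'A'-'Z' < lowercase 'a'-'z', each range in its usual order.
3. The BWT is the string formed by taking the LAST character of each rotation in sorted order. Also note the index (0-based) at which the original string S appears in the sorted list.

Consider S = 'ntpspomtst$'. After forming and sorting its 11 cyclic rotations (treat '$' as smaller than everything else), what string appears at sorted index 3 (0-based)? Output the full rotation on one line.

All 11 rotations (rotation i = S[i:]+S[:i]):
  rot[0] = ntpspomtst$
  rot[1] = tpspomtst$n
  rot[2] = pspomtst$nt
  rot[3] = spomtst$ntp
  rot[4] = pomtst$ntps
  rot[5] = omtst$ntpsp
  rot[6] = mtst$ntpspo
  rot[7] = tst$ntpspom
  rot[8] = st$ntpspomt
  rot[9] = t$ntpspomts
  rot[10] = $ntpspomtst
Sorted (with $ < everything):
  sorted[0] = $ntpspomtst
  sorted[1] = mtst$ntpspo
  sorted[2] = ntpspomtst$
  sorted[3] = omtst$ntpsp
  sorted[4] = pomtst$ntps
  sorted[5] = pspomtst$nt
  sorted[6] = spomtst$ntp
  sorted[7] = st$ntpspomt
  sorted[8] = t$ntpspomts
  sorted[9] = tpspomtst$n
  sorted[10] = tst$ntpspom
sorted[3] = omtst$ntpsp

Answer: omtst$ntpsp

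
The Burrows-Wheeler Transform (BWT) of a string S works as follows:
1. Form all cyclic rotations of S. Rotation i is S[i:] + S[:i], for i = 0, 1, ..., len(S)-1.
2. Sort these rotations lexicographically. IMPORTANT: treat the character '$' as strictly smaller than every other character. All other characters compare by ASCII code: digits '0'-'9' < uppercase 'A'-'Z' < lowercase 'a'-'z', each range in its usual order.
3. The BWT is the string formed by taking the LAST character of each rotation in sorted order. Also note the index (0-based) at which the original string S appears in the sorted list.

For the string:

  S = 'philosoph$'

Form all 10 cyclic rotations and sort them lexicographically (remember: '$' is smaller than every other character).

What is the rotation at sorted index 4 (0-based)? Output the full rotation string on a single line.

All 10 rotations (rotation i = S[i:]+S[:i]):
  rot[0] = philosoph$
  rot[1] = hilosoph$p
  rot[2] = ilosoph$ph
  rot[3] = losoph$phi
  rot[4] = osoph$phil
  rot[5] = soph$philo
  rot[6] = oph$philos
  rot[7] = ph$philoso
  rot[8] = h$philosop
  rot[9] = $philosoph
Sorted (with $ < everything):
  sorted[0] = $philosoph
  sorted[1] = h$philosop
  sorted[2] = hilosoph$p
  sorted[3] = ilosoph$ph
  sorted[4] = losoph$phi
  sorted[5] = oph$philos
  sorted[6] = osoph$phil
  sorted[7] = ph$philoso
  sorted[8] = philosoph$
  sorted[9] = soph$philo
sorted[4] = losoph$phi

Answer: losoph$phi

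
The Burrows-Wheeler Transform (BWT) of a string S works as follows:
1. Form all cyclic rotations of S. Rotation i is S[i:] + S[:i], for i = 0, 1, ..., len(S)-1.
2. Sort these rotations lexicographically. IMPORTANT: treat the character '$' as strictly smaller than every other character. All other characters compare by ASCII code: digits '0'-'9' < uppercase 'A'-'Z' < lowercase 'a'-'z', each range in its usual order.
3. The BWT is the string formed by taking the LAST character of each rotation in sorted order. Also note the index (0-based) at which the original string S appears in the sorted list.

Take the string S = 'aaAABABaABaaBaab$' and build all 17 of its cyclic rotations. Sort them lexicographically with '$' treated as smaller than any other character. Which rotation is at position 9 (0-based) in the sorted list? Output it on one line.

All 17 rotations (rotation i = S[i:]+S[:i]):
  rot[0] = aaAABABaABaaBaab$
  rot[1] = aAABABaABaaBaab$a
  rot[2] = AABABaABaaBaab$aa
  rot[3] = ABABaABaaBaab$aaA
  rot[4] = BABaABaaBaab$aaAA
  rot[5] = ABaABaaBaab$aaAAB
  rot[6] = BaABaaBaab$aaAABA
  rot[7] = aABaaBaab$aaAABAB
  rot[8] = ABaaBaab$aaAABABa
  rot[9] = BaaBaab$aaAABABaA
  rot[10] = aaBaab$aaAABABaAB
  rot[11] = aBaab$aaAABABaABa
  rot[12] = Baab$aaAABABaABaa
  rot[13] = aab$aaAABABaABaaB
  rot[14] = ab$aaAABABaABaaBa
  rot[15] = b$aaAABABaABaaBaa
  rot[16] = $aaAABABaABaaBaab
Sorted (with $ < everything):
  sorted[0] = $aaAABABaABaaBaab
  sorted[1] = AABABaABaaBaab$aa
  sorted[2] = ABABaABaaBaab$aaA
  sorted[3] = ABaABaaBaab$aaAAB
  sorted[4] = ABaaBaab$aaAABABa
  sorted[5] = BABaABaaBaab$aaAA
  sorted[6] = BaABaaBaab$aaAABA
  sorted[7] = BaaBaab$aaAABABaA
  sorted[8] = Baab$aaAABABaABaa
  sorted[9] = aAABABaABaaBaab$a
  sorted[10] = aABaaBaab$aaAABAB
  sorted[11] = aBaab$aaAABABaABa
  sorted[12] = aaAABABaABaaBaab$
  sorted[13] = aaBaab$aaAABABaAB
  sorted[14] = aab$aaAABABaABaaB
  sorted[15] = ab$aaAABABaABaaBa
  sorted[16] = b$aaAABABaABaaBaa
sorted[9] = aAABABaABaaBaab$a

Answer: aAABABaABaaBaab$a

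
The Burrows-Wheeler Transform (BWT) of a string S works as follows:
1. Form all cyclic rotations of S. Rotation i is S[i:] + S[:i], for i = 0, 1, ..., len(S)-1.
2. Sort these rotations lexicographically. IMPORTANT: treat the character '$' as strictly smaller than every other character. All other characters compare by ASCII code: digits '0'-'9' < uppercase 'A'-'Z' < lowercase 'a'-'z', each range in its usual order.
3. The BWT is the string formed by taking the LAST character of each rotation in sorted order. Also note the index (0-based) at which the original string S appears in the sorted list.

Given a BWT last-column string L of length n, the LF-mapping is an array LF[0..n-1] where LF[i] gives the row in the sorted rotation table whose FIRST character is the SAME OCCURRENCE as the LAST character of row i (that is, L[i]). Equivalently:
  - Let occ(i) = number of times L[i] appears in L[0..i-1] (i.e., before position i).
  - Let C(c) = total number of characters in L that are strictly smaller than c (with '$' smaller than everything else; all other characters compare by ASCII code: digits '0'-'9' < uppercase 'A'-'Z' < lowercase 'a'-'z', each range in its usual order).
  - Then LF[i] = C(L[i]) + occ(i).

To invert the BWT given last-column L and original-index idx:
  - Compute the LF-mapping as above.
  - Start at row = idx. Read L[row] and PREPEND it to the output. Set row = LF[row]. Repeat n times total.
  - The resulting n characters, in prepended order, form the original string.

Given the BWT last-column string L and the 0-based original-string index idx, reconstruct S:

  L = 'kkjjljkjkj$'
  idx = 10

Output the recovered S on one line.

Answer: ljkjjjjkkk$

Derivation:
LF mapping: 6 7 1 2 10 3 8 4 9 5 0
Walk LF starting at row 10, prepending L[row]:
  step 1: row=10, L[10]='$', prepend. Next row=LF[10]=0
  step 2: row=0, L[0]='k', prepend. Next row=LF[0]=6
  step 3: row=6, L[6]='k', prepend. Next row=LF[6]=8
  step 4: row=8, L[8]='k', prepend. Next row=LF[8]=9
  step 5: row=9, L[9]='j', prepend. Next row=LF[9]=5
  step 6: row=5, L[5]='j', prepend. Next row=LF[5]=3
  step 7: row=3, L[3]='j', prepend. Next row=LF[3]=2
  step 8: row=2, L[2]='j', prepend. Next row=LF[2]=1
  step 9: row=1, L[1]='k', prepend. Next row=LF[1]=7
  step 10: row=7, L[7]='j', prepend. Next row=LF[7]=4
  step 11: row=4, L[4]='l', prepend. Next row=LF[4]=10
Reversed output: ljkjjjjkkk$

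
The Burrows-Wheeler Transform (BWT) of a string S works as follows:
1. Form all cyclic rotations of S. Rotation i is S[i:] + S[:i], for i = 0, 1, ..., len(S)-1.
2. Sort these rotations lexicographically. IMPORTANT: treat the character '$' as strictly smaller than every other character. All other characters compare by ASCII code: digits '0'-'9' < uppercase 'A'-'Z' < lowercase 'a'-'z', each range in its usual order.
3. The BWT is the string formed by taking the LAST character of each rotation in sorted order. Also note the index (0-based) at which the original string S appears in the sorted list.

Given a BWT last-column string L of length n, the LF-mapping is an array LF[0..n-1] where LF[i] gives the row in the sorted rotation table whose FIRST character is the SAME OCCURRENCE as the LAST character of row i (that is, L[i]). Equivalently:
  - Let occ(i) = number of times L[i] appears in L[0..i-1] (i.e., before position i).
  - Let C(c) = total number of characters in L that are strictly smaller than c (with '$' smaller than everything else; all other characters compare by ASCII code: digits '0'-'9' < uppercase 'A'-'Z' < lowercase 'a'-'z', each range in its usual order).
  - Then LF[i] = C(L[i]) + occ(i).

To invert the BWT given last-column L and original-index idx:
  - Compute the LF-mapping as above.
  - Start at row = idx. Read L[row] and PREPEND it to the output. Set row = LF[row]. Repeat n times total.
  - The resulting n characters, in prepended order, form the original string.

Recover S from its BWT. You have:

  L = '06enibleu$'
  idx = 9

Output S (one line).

LF mapping: 1 2 4 8 6 3 7 5 9 0
Walk LF starting at row 9, prepending L[row]:
  step 1: row=9, L[9]='$', prepend. Next row=LF[9]=0
  step 2: row=0, L[0]='0', prepend. Next row=LF[0]=1
  step 3: row=1, L[1]='6', prepend. Next row=LF[1]=2
  step 4: row=2, L[2]='e', prepend. Next row=LF[2]=4
  step 5: row=4, L[4]='i', prepend. Next row=LF[4]=6
  step 6: row=6, L[6]='l', prepend. Next row=LF[6]=7
  step 7: row=7, L[7]='e', prepend. Next row=LF[7]=5
  step 8: row=5, L[5]='b', prepend. Next row=LF[5]=3
  step 9: row=3, L[3]='n', prepend. Next row=LF[3]=8
  step 10: row=8, L[8]='u', prepend. Next row=LF[8]=9
Reversed output: unbelie60$

Answer: unbelie60$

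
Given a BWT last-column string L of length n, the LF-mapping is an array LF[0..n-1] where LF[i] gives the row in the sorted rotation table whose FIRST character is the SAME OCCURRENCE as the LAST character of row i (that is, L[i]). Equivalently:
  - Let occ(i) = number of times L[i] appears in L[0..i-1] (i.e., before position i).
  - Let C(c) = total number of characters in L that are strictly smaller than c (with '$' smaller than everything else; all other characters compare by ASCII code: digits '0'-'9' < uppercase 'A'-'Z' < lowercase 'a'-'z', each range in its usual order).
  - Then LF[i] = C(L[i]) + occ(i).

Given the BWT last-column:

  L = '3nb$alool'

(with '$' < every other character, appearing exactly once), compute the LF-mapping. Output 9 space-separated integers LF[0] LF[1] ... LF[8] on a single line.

Char counts: '$':1, '3':1, 'a':1, 'b':1, 'l':2, 'n':1, 'o':2
C (first-col start): C('$')=0, C('3')=1, C('a')=2, C('b')=3, C('l')=4, C('n')=6, C('o')=7
L[0]='3': occ=0, LF[0]=C('3')+0=1+0=1
L[1]='n': occ=0, LF[1]=C('n')+0=6+0=6
L[2]='b': occ=0, LF[2]=C('b')+0=3+0=3
L[3]='$': occ=0, LF[3]=C('$')+0=0+0=0
L[4]='a': occ=0, LF[4]=C('a')+0=2+0=2
L[5]='l': occ=0, LF[5]=C('l')+0=4+0=4
L[6]='o': occ=0, LF[6]=C('o')+0=7+0=7
L[7]='o': occ=1, LF[7]=C('o')+1=7+1=8
L[8]='l': occ=1, LF[8]=C('l')+1=4+1=5

Answer: 1 6 3 0 2 4 7 8 5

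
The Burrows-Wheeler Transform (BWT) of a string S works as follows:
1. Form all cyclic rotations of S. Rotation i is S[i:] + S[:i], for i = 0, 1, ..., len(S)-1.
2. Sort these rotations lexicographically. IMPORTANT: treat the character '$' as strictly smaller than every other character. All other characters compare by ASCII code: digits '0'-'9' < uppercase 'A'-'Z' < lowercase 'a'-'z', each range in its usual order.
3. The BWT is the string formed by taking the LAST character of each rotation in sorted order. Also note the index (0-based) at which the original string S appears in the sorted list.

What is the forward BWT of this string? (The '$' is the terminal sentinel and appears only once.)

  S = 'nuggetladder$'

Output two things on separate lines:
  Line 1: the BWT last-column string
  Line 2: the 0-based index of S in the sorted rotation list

Answer: rladdggut$een
9

Derivation:
All 13 rotations (rotation i = S[i:]+S[:i]):
  rot[0] = nuggetladder$
  rot[1] = uggetladder$n
  rot[2] = ggetladder$nu
  rot[3] = getladder$nug
  rot[4] = etladder$nugg
  rot[5] = tladder$nugge
  rot[6] = ladder$nugget
  rot[7] = adder$nuggetl
  rot[8] = dder$nuggetla
  rot[9] = der$nuggetlad
  rot[10] = er$nuggetladd
  rot[11] = r$nuggetladde
  rot[12] = $nuggetladder
Sorted (with $ < everything):
  sorted[0] = $nuggetladder  (last char: 'r')
  sorted[1] = adder$nuggetl  (last char: 'l')
  sorted[2] = dder$nuggetla  (last char: 'a')
  sorted[3] = der$nuggetlad  (last char: 'd')
  sorted[4] = er$nuggetladd  (last char: 'd')
  sorted[5] = etladder$nugg  (last char: 'g')
  sorted[6] = getladder$nug  (last char: 'g')
  sorted[7] = ggetladder$nu  (last char: 'u')
  sorted[8] = ladder$nugget  (last char: 't')
  sorted[9] = nuggetladder$  (last char: '$')
  sorted[10] = r$nuggetladde  (last char: 'e')
  sorted[11] = tladder$nugge  (last char: 'e')
  sorted[12] = uggetladder$n  (last char: 'n')
Last column: rladdggut$een
Original string S is at sorted index 9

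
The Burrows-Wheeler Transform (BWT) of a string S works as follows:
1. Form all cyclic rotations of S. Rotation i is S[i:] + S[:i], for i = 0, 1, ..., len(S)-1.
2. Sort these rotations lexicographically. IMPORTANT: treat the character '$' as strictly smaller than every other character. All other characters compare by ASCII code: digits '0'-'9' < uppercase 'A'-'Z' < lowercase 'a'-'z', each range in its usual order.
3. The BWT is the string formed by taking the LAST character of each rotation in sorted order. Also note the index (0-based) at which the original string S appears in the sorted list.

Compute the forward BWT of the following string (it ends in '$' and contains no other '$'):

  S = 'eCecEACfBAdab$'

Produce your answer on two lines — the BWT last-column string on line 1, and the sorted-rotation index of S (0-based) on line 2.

Answer: bEBfeAcdaeA$CC
11

Derivation:
All 14 rotations (rotation i = S[i:]+S[:i]):
  rot[0] = eCecEACfBAdab$
  rot[1] = CecEACfBAdab$e
  rot[2] = ecEACfBAdab$eC
  rot[3] = cEACfBAdab$eCe
  rot[4] = EACfBAdab$eCec
  rot[5] = ACfBAdab$eCecE
  rot[6] = CfBAdab$eCecEA
  rot[7] = fBAdab$eCecEAC
  rot[8] = BAdab$eCecEACf
  rot[9] = Adab$eCecEACfB
  rot[10] = dab$eCecEACfBA
  rot[11] = ab$eCecEACfBAd
  rot[12] = b$eCecEACfBAda
  rot[13] = $eCecEACfBAdab
Sorted (with $ < everything):
  sorted[0] = $eCecEACfBAdab  (last char: 'b')
  sorted[1] = ACfBAdab$eCecE  (last char: 'E')
  sorted[2] = Adab$eCecEACfB  (last char: 'B')
  sorted[3] = BAdab$eCecEACf  (last char: 'f')
  sorted[4] = CecEACfBAdab$e  (last char: 'e')
  sorted[5] = CfBAdab$eCecEA  (last char: 'A')
  sorted[6] = EACfBAdab$eCec  (last char: 'c')
  sorted[7] = ab$eCecEACfBAd  (last char: 'd')
  sorted[8] = b$eCecEACfBAda  (last char: 'a')
  sorted[9] = cEACfBAdab$eCe  (last char: 'e')
  sorted[10] = dab$eCecEACfBA  (last char: 'A')
  sorted[11] = eCecEACfBAdab$  (last char: '$')
  sorted[12] = ecEACfBAdab$eC  (last char: 'C')
  sorted[13] = fBAdab$eCecEAC  (last char: 'C')
Last column: bEBfeAcdaeA$CC
Original string S is at sorted index 11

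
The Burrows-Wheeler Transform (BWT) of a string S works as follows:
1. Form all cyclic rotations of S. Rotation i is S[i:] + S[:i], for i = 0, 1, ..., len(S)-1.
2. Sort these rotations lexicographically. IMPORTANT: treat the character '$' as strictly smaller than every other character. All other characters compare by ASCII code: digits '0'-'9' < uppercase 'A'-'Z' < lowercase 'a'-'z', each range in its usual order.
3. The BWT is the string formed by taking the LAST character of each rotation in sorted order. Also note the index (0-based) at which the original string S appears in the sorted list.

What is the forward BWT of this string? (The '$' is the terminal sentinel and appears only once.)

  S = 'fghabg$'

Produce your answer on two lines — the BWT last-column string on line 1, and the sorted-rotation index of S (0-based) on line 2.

Answer: gha$bfg
3

Derivation:
All 7 rotations (rotation i = S[i:]+S[:i]):
  rot[0] = fghabg$
  rot[1] = ghabg$f
  rot[2] = habg$fg
  rot[3] = abg$fgh
  rot[4] = bg$fgha
  rot[5] = g$fghab
  rot[6] = $fghabg
Sorted (with $ < everything):
  sorted[0] = $fghabg  (last char: 'g')
  sorted[1] = abg$fgh  (last char: 'h')
  sorted[2] = bg$fgha  (last char: 'a')
  sorted[3] = fghabg$  (last char: '$')
  sorted[4] = g$fghab  (last char: 'b')
  sorted[5] = ghabg$f  (last char: 'f')
  sorted[6] = habg$fg  (last char: 'g')
Last column: gha$bfg
Original string S is at sorted index 3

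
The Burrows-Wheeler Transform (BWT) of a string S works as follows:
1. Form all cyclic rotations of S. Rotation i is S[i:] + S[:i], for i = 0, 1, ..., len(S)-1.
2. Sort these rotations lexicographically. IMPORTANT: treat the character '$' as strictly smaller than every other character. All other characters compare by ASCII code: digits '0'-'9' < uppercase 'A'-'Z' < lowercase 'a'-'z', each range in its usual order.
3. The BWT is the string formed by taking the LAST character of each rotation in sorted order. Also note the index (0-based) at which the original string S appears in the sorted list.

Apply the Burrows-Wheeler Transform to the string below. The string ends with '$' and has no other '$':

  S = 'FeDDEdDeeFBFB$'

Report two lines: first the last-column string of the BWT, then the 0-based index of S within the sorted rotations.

All 14 rotations (rotation i = S[i:]+S[:i]):
  rot[0] = FeDDEdDeeFBFB$
  rot[1] = eDDEdDeeFBFB$F
  rot[2] = DDEdDeeFBFB$Fe
  rot[3] = DEdDeeFBFB$FeD
  rot[4] = EdDeeFBFB$FeDD
  rot[5] = dDeeFBFB$FeDDE
  rot[6] = DeeFBFB$FeDDEd
  rot[7] = eeFBFB$FeDDEdD
  rot[8] = eFBFB$FeDDEdDe
  rot[9] = FBFB$FeDDEdDee
  rot[10] = BFB$FeDDEdDeeF
  rot[11] = FB$FeDDEdDeeFB
  rot[12] = B$FeDDEdDeeFBF
  rot[13] = $FeDDEdDeeFBFB
Sorted (with $ < everything):
  sorted[0] = $FeDDEdDeeFBFB  (last char: 'B')
  sorted[1] = B$FeDDEdDeeFBF  (last char: 'F')
  sorted[2] = BFB$FeDDEdDeeF  (last char: 'F')
  sorted[3] = DDEdDeeFBFB$Fe  (last char: 'e')
  sorted[4] = DEdDeeFBFB$FeD  (last char: 'D')
  sorted[5] = DeeFBFB$FeDDEd  (last char: 'd')
  sorted[6] = EdDeeFBFB$FeDD  (last char: 'D')
  sorted[7] = FB$FeDDEdDeeFB  (last char: 'B')
  sorted[8] = FBFB$FeDDEdDee  (last char: 'e')
  sorted[9] = FeDDEdDeeFBFB$  (last char: '$')
  sorted[10] = dDeeFBFB$FeDDE  (last char: 'E')
  sorted[11] = eDDEdDeeFBFB$F  (last char: 'F')
  sorted[12] = eFBFB$FeDDEdDe  (last char: 'e')
  sorted[13] = eeFBFB$FeDDEdD  (last char: 'D')
Last column: BFFeDdDBe$EFeD
Original string S is at sorted index 9

Answer: BFFeDdDBe$EFeD
9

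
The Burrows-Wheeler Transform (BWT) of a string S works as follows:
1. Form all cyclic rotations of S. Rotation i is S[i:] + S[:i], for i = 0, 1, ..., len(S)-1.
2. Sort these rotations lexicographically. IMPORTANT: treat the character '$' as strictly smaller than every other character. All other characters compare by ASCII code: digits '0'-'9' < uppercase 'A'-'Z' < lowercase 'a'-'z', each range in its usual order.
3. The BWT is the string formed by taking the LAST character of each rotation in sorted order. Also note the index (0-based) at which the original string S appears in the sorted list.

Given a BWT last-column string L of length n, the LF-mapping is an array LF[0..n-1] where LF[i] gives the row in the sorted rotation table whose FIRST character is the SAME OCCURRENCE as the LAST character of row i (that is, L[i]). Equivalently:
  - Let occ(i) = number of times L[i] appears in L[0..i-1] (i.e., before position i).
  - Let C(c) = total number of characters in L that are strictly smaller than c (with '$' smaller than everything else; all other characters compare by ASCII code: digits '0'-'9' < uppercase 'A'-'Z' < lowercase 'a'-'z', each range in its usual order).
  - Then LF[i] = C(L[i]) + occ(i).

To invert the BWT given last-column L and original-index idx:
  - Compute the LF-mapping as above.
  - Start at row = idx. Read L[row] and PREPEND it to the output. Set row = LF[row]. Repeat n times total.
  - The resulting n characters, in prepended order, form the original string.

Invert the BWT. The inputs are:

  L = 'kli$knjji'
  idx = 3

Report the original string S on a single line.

LF mapping: 5 7 1 0 6 8 3 4 2
Walk LF starting at row 3, prepending L[row]:
  step 1: row=3, L[3]='$', prepend. Next row=LF[3]=0
  step 2: row=0, L[0]='k', prepend. Next row=LF[0]=5
  step 3: row=5, L[5]='n', prepend. Next row=LF[5]=8
  step 4: row=8, L[8]='i', prepend. Next row=LF[8]=2
  step 5: row=2, L[2]='i', prepend. Next row=LF[2]=1
  step 6: row=1, L[1]='l', prepend. Next row=LF[1]=7
  step 7: row=7, L[7]='j', prepend. Next row=LF[7]=4
  step 8: row=4, L[4]='k', prepend. Next row=LF[4]=6
  step 9: row=6, L[6]='j', prepend. Next row=LF[6]=3
Reversed output: jkjliink$

Answer: jkjliink$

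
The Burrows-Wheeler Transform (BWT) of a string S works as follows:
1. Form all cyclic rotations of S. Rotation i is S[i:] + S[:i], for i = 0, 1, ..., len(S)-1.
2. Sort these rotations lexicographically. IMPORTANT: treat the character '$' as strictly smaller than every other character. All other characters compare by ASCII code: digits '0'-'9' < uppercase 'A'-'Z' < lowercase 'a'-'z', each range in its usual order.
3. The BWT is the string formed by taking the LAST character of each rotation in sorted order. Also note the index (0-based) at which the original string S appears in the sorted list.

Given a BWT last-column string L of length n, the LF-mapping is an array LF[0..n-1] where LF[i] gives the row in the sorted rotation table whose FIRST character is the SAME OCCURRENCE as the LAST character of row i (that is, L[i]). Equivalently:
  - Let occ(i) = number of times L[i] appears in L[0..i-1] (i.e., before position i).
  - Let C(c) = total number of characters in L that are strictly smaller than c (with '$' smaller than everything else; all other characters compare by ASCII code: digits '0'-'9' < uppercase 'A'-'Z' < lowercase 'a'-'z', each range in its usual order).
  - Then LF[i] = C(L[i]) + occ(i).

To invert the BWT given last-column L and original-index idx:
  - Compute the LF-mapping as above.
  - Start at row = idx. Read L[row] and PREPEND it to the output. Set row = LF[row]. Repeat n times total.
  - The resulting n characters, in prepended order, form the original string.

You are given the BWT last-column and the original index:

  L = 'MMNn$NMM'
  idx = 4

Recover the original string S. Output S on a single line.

LF mapping: 1 2 5 7 0 6 3 4
Walk LF starting at row 4, prepending L[row]:
  step 1: row=4, L[4]='$', prepend. Next row=LF[4]=0
  step 2: row=0, L[0]='M', prepend. Next row=LF[0]=1
  step 3: row=1, L[1]='M', prepend. Next row=LF[1]=2
  step 4: row=2, L[2]='N', prepend. Next row=LF[2]=5
  step 5: row=5, L[5]='N', prepend. Next row=LF[5]=6
  step 6: row=6, L[6]='M', prepend. Next row=LF[6]=3
  step 7: row=3, L[3]='n', prepend. Next row=LF[3]=7
  step 8: row=7, L[7]='M', prepend. Next row=LF[7]=4
Reversed output: MnMNNMM$

Answer: MnMNNMM$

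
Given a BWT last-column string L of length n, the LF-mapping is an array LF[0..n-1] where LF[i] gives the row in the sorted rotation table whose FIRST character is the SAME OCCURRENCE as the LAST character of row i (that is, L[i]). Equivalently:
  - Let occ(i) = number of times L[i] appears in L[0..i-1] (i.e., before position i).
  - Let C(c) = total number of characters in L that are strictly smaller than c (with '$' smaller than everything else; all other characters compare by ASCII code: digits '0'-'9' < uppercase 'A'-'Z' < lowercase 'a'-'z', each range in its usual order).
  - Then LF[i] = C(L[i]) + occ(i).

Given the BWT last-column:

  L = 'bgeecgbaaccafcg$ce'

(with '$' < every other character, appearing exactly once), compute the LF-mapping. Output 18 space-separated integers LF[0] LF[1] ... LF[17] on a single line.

Char counts: '$':1, 'a':3, 'b':2, 'c':5, 'e':3, 'f':1, 'g':3
C (first-col start): C('$')=0, C('a')=1, C('b')=4, C('c')=6, C('e')=11, C('f')=14, C('g')=15
L[0]='b': occ=0, LF[0]=C('b')+0=4+0=4
L[1]='g': occ=0, LF[1]=C('g')+0=15+0=15
L[2]='e': occ=0, LF[2]=C('e')+0=11+0=11
L[3]='e': occ=1, LF[3]=C('e')+1=11+1=12
L[4]='c': occ=0, LF[4]=C('c')+0=6+0=6
L[5]='g': occ=1, LF[5]=C('g')+1=15+1=16
L[6]='b': occ=1, LF[6]=C('b')+1=4+1=5
L[7]='a': occ=0, LF[7]=C('a')+0=1+0=1
L[8]='a': occ=1, LF[8]=C('a')+1=1+1=2
L[9]='c': occ=1, LF[9]=C('c')+1=6+1=7
L[10]='c': occ=2, LF[10]=C('c')+2=6+2=8
L[11]='a': occ=2, LF[11]=C('a')+2=1+2=3
L[12]='f': occ=0, LF[12]=C('f')+0=14+0=14
L[13]='c': occ=3, LF[13]=C('c')+3=6+3=9
L[14]='g': occ=2, LF[14]=C('g')+2=15+2=17
L[15]='$': occ=0, LF[15]=C('$')+0=0+0=0
L[16]='c': occ=4, LF[16]=C('c')+4=6+4=10
L[17]='e': occ=2, LF[17]=C('e')+2=11+2=13

Answer: 4 15 11 12 6 16 5 1 2 7 8 3 14 9 17 0 10 13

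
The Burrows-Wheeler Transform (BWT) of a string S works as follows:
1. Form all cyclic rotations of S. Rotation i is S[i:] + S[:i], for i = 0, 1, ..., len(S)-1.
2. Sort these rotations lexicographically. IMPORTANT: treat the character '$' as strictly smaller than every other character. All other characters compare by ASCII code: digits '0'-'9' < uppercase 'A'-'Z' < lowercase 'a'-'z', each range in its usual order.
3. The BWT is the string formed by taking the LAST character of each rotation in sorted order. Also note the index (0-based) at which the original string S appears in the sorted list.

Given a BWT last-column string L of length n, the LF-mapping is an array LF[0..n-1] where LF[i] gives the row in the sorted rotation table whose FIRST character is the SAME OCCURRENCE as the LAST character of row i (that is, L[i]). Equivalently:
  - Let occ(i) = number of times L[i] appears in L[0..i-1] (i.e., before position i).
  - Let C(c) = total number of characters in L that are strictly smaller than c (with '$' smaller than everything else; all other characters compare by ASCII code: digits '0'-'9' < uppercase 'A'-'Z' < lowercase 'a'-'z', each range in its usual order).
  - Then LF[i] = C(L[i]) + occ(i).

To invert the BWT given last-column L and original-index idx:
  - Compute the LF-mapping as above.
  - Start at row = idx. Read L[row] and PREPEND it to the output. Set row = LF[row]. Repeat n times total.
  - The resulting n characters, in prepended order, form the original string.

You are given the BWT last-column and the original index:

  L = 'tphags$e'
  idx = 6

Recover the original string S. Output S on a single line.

LF mapping: 7 5 4 1 3 6 0 2
Walk LF starting at row 6, prepending L[row]:
  step 1: row=6, L[6]='$', prepend. Next row=LF[6]=0
  step 2: row=0, L[0]='t', prepend. Next row=LF[0]=7
  step 3: row=7, L[7]='e', prepend. Next row=LF[7]=2
  step 4: row=2, L[2]='h', prepend. Next row=LF[2]=4
  step 5: row=4, L[4]='g', prepend. Next row=LF[4]=3
  step 6: row=3, L[3]='a', prepend. Next row=LF[3]=1
  step 7: row=1, L[1]='p', prepend. Next row=LF[1]=5
  step 8: row=5, L[5]='s', prepend. Next row=LF[5]=6
Reversed output: spaghet$

Answer: spaghet$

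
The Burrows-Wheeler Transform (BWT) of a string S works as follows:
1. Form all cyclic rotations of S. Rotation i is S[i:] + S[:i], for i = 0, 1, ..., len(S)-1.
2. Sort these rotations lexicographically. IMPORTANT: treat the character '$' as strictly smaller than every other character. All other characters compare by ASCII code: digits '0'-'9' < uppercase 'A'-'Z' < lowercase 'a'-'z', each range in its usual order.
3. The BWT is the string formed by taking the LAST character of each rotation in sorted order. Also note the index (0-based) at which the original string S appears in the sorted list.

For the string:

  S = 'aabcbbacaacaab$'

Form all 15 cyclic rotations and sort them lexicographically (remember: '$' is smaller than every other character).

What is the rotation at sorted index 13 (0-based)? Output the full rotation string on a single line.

Answer: caacaab$aabcbba

Derivation:
All 15 rotations (rotation i = S[i:]+S[:i]):
  rot[0] = aabcbbacaacaab$
  rot[1] = abcbbacaacaab$a
  rot[2] = bcbbacaacaab$aa
  rot[3] = cbbacaacaab$aab
  rot[4] = bbacaacaab$aabc
  rot[5] = bacaacaab$aabcb
  rot[6] = acaacaab$aabcbb
  rot[7] = caacaab$aabcbba
  rot[8] = aacaab$aabcbbac
  rot[9] = acaab$aabcbbaca
  rot[10] = caab$aabcbbacaa
  rot[11] = aab$aabcbbacaac
  rot[12] = ab$aabcbbacaaca
  rot[13] = b$aabcbbacaacaa
  rot[14] = $aabcbbacaacaab
Sorted (with $ < everything):
  sorted[0] = $aabcbbacaacaab
  sorted[1] = aab$aabcbbacaac
  sorted[2] = aabcbbacaacaab$
  sorted[3] = aacaab$aabcbbac
  sorted[4] = ab$aabcbbacaaca
  sorted[5] = abcbbacaacaab$a
  sorted[6] = acaab$aabcbbaca
  sorted[7] = acaacaab$aabcbb
  sorted[8] = b$aabcbbacaacaa
  sorted[9] = bacaacaab$aabcb
  sorted[10] = bbacaacaab$aabc
  sorted[11] = bcbbacaacaab$aa
  sorted[12] = caab$aabcbbacaa
  sorted[13] = caacaab$aabcbba
  sorted[14] = cbbacaacaab$aab
sorted[13] = caacaab$aabcbba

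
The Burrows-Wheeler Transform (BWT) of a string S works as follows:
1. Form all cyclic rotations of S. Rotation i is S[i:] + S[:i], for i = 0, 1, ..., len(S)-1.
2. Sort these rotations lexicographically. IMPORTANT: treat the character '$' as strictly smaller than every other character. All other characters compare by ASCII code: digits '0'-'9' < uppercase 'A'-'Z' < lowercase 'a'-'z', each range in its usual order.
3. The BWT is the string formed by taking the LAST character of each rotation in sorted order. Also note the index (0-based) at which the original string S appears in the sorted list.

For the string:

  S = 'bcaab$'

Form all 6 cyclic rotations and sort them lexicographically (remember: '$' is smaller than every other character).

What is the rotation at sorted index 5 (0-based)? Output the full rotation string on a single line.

All 6 rotations (rotation i = S[i:]+S[:i]):
  rot[0] = bcaab$
  rot[1] = caab$b
  rot[2] = aab$bc
  rot[3] = ab$bca
  rot[4] = b$bcaa
  rot[5] = $bcaab
Sorted (with $ < everything):
  sorted[0] = $bcaab
  sorted[1] = aab$bc
  sorted[2] = ab$bca
  sorted[3] = b$bcaa
  sorted[4] = bcaab$
  sorted[5] = caab$b
sorted[5] = caab$b

Answer: caab$b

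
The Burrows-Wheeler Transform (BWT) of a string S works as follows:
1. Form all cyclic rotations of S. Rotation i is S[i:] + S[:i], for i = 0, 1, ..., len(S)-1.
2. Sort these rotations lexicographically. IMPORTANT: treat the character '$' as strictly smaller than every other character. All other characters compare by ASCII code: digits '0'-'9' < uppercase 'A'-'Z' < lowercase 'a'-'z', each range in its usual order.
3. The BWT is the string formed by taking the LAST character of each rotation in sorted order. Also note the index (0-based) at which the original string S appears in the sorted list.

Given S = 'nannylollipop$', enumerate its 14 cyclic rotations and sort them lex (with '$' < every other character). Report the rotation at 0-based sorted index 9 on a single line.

Answer: ollipop$nannyl

Derivation:
All 14 rotations (rotation i = S[i:]+S[:i]):
  rot[0] = nannylollipop$
  rot[1] = annylollipop$n
  rot[2] = nnylollipop$na
  rot[3] = nylollipop$nan
  rot[4] = ylollipop$nann
  rot[5] = lollipop$nanny
  rot[6] = ollipop$nannyl
  rot[7] = llipop$nannylo
  rot[8] = lipop$nannylol
  rot[9] = ipop$nannyloll
  rot[10] = pop$nannylolli
  rot[11] = op$nannylollip
  rot[12] = p$nannylollipo
  rot[13] = $nannylollipop
Sorted (with $ < everything):
  sorted[0] = $nannylollipop
  sorted[1] = annylollipop$n
  sorted[2] = ipop$nannyloll
  sorted[3] = lipop$nannylol
  sorted[4] = llipop$nannylo
  sorted[5] = lollipop$nanny
  sorted[6] = nannylollipop$
  sorted[7] = nnylollipop$na
  sorted[8] = nylollipop$nan
  sorted[9] = ollipop$nannyl
  sorted[10] = op$nannylollip
  sorted[11] = p$nannylollipo
  sorted[12] = pop$nannylolli
  sorted[13] = ylollipop$nann
sorted[9] = ollipop$nannyl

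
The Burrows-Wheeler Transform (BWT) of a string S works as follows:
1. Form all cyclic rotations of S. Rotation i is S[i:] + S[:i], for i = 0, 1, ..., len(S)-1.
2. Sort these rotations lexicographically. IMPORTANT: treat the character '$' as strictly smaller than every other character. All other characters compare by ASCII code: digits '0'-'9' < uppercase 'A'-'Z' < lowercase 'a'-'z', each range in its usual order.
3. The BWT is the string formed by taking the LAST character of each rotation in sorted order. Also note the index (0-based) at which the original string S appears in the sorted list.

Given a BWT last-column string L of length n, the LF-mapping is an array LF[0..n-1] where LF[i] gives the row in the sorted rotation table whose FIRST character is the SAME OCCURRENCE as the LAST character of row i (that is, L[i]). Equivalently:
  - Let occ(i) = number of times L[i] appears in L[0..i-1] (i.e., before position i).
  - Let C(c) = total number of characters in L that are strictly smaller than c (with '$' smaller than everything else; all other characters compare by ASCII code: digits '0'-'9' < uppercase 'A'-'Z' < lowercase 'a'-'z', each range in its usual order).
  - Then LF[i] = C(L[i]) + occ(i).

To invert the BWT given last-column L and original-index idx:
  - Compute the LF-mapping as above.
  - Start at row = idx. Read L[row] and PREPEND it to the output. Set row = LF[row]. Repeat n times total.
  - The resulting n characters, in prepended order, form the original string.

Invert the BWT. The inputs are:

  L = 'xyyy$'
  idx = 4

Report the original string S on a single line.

LF mapping: 1 2 3 4 0
Walk LF starting at row 4, prepending L[row]:
  step 1: row=4, L[4]='$', prepend. Next row=LF[4]=0
  step 2: row=0, L[0]='x', prepend. Next row=LF[0]=1
  step 3: row=1, L[1]='y', prepend. Next row=LF[1]=2
  step 4: row=2, L[2]='y', prepend. Next row=LF[2]=3
  step 5: row=3, L[3]='y', prepend. Next row=LF[3]=4
Reversed output: yyyx$

Answer: yyyx$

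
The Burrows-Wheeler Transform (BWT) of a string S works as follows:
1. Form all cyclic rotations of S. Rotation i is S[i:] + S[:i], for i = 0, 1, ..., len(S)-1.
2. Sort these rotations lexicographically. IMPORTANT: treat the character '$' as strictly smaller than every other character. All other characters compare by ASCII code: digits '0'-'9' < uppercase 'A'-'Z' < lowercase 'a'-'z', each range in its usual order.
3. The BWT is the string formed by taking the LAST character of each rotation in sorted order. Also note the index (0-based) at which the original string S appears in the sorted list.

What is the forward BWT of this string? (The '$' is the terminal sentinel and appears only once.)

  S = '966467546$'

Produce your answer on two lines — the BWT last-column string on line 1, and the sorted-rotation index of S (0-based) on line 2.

All 10 rotations (rotation i = S[i:]+S[:i]):
  rot[0] = 966467546$
  rot[1] = 66467546$9
  rot[2] = 6467546$96
  rot[3] = 467546$966
  rot[4] = 67546$9664
  rot[5] = 7546$96646
  rot[6] = 546$966467
  rot[7] = 46$9664675
  rot[8] = 6$96646754
  rot[9] = $966467546
Sorted (with $ < everything):
  sorted[0] = $966467546  (last char: '6')
  sorted[1] = 46$9664675  (last char: '5')
  sorted[2] = 467546$966  (last char: '6')
  sorted[3] = 546$966467  (last char: '7')
  sorted[4] = 6$96646754  (last char: '4')
  sorted[5] = 6467546$96  (last char: '6')
  sorted[6] = 66467546$9  (last char: '9')
  sorted[7] = 67546$9664  (last char: '4')
  sorted[8] = 7546$96646  (last char: '6')
  sorted[9] = 966467546$  (last char: '$')
Last column: 656746946$
Original string S is at sorted index 9

Answer: 656746946$
9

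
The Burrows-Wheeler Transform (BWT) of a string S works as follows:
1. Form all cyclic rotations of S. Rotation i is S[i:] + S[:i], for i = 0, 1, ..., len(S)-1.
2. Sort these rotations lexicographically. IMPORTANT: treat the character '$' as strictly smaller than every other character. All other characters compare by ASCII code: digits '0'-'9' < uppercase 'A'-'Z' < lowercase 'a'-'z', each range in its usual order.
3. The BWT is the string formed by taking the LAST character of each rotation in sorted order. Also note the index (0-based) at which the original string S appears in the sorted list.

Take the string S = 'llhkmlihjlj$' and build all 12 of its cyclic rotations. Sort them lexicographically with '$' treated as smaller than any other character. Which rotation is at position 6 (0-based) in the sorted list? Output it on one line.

Answer: kmlihjlj$llh

Derivation:
All 12 rotations (rotation i = S[i:]+S[:i]):
  rot[0] = llhkmlihjlj$
  rot[1] = lhkmlihjlj$l
  rot[2] = hkmlihjlj$ll
  rot[3] = kmlihjlj$llh
  rot[4] = mlihjlj$llhk
  rot[5] = lihjlj$llhkm
  rot[6] = ihjlj$llhkml
  rot[7] = hjlj$llhkmli
  rot[8] = jlj$llhkmlih
  rot[9] = lj$llhkmlihj
  rot[10] = j$llhkmlihjl
  rot[11] = $llhkmlihjlj
Sorted (with $ < everything):
  sorted[0] = $llhkmlihjlj
  sorted[1] = hjlj$llhkmli
  sorted[2] = hkmlihjlj$ll
  sorted[3] = ihjlj$llhkml
  sorted[4] = j$llhkmlihjl
  sorted[5] = jlj$llhkmlih
  sorted[6] = kmlihjlj$llh
  sorted[7] = lhkmlihjlj$l
  sorted[8] = lihjlj$llhkm
  sorted[9] = lj$llhkmlihj
  sorted[10] = llhkmlihjlj$
  sorted[11] = mlihjlj$llhk
sorted[6] = kmlihjlj$llh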